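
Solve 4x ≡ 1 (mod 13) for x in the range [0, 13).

gcd(13, 4) = 1  (13 = 3*4 + 1, 4 = 4*1).
Back-substituting, 4*(-3) + 13*(1) = 1.
So 4*-3 ≡ 1 (mod 13), and -3 mod 13 = 10.

10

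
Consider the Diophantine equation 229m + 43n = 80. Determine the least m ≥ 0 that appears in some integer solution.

gcd(229, 43) = 1  (229 = 5·43 + 14, 43 = 3·14 + 1, 14 = 14·1).
1 divides 80, so solutions exist.
Back-substituting, 229·(-3) + 43·(16) = 1.
Scale by 80/1 = 80: (m₀, n₀) = (-240, 1280).
General solution: m = -240 + 43t, n = 1280 - 229t for integer t.
m ≥ 0: smallest is -240 mod 43 = 18 (at t = 6), with n = -94.

18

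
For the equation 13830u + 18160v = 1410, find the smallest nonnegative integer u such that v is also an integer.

gcd(18160, 13830):
  18160 = 1×13830 + 4330
  13830 = 3×4330 + 840
  4330 = 5×840 + 130
  840 = 6×130 + 60
  130 = 2×60 + 10
  60 = 6×10
so gcd(18160, 13830) = 10.
10 divides 1410, so solutions exist.
Back-substitute for Bézout coefficients:
  10 = 130 - 2×60
  ... = 13830×(-281) + 18160×(214)
Scale by 1410/10 = 141: (u₀, v₀) = (-39621, 30174).
General solution: u = -39621 + 1816t, v = 30174 - 1383t for integer t.
u ≥ 0: smallest is -39621 mod 1816 = 331 (at t = 22), with v = -252.

331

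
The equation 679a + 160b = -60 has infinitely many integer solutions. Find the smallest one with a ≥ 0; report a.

gcd(679, 160):
  679 = 4×160 + 39
  160 = 4×39 + 4
  39 = 9×4 + 3
  4 = 1×3 + 1
  3 = 3×1
so gcd(679, 160) = 1.
1 divides -60, so solutions exist.
Back-substitute for Bézout coefficients:
  1 = 4 - 1×3
  ... = 679×(-41) + 160×(174)
Scale by -60/1 = -60: (a₀, b₀) = (2460, -10440).
General solution: a = 2460 + 160t, b = -10440 - 679t for integer t.
a ≥ 0: smallest is 2460 mod 160 = 60 (at t = -15), with b = -255.

60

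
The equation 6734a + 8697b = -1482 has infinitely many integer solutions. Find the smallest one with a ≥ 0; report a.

240

gcd(8697, 6734):
  8697 = 1·6734 + 1963
  6734 = 3·1963 + 845
  1963 = 2·845 + 273
  845 = 3·273 + 26
  273 = 10·26 + 13
  26 = 2·13
so gcd(8697, 6734) = 13.
13 divides -1482, so solutions exist.
Back-substitute for Bézout coefficients:
  13 = 273 - 10·26
  ... = 6734·(-319) + 8697·(247)
Scale by -1482/13 = -114: (a₀, b₀) = (36366, -28158).
General solution: a = 36366 + 669t, b = -28158 - 518t for integer t.
a ≥ 0: smallest is 36366 mod 669 = 240 (at t = -54), with b = -186.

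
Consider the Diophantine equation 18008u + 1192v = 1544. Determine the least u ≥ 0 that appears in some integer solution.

gcd(18008, 1192) = 8.
8 divides 1544, so solutions exist.
By Bézout, 18008*(28) + 1192*(-423) = 8.
Scale by 1544/8 = 193: (u₀, v₀) = (5404, -81639).
General solution: u = 5404 + 149t, v = -81639 - 2251t for integer t.
u ≥ 0: smallest is 5404 mod 149 = 40 (at t = -36), with v = -603.

40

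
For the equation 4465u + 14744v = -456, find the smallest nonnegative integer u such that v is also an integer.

gcd(14744, 4465) = 19  (14744 = 3*4465 + 1349, 4465 = 3*1349 + 418, 1349 = 3*418 + 95, 418 = 4*95 + 38, 95 = 2*38 + 19, 38 = 2*19).
19 divides -456, so solutions exist.
Back-substituting, 4465*(-317) + 14744*(96) = 19.
Scale by -456/19 = -24: (u₀, v₀) = (7608, -2304).
General solution: u = 7608 + 776t, v = -2304 - 235t for integer t.
u ≥ 0: smallest is 7608 mod 776 = 624 (at t = -9), with v = -189.

624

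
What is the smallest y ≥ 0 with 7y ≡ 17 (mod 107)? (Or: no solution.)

33

gcd(107, 7) = 1  (107 = 15*7 + 2, 7 = 3*2 + 1, 2 = 2*1).
1 divides 17, so solutions exist.
Back-substituting, 7*(46) + 107*(-3) = 1.
So 7*(46) ≡ 1 (mod 107); multiply by 17: y ≡ 782 (mod 107).
Smallest nonnegative: y = 782 mod 107 = 33.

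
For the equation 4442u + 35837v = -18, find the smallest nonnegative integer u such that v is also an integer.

gcd(35837, 4442) = 1.
1 divides -18, so solutions exist.
By Bézout, 4442×(-3929) + 35837×(487) = 1.
Scale by -18/1 = -18: (u₀, v₀) = (70722, -8766).
General solution: u = 70722 + 35837t, v = -8766 - 4442t for integer t.
u ≥ 0: smallest is 70722 mod 35837 = 34885 (at t = -1), with v = -4324.

34885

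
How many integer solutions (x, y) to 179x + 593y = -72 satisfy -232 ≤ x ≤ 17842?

gcd(593, 179) = 1.
By Bézout, 179×(-53) + 593×(16) = 1.
Particular solution: (258, -78).
General solution: x = 258 + 593t, y = -78 - 179t for integer t.
-232 ≤ 258 + 593t ≤ 17842 gives t ∈ [0, 29], which is 30 values.

30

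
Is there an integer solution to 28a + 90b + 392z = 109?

gcd(90, 28) = 2.
gcd(2, 392) = 2.
2 does not divide 109 (remainder 1), so no integer solutions.

no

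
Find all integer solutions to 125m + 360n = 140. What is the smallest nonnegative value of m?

gcd(360, 125):
  360 = 2×125 + 110
  125 = 1×110 + 15
  110 = 7×15 + 5
  15 = 3×5
so gcd(360, 125) = 5.
5 divides 140, so solutions exist.
Back-substitute for Bézout coefficients:
  5 = 110 - 7×15
  ... = 125×(-23) + 360×(8)
Scale by 140/5 = 28: (m₀, n₀) = (-644, 224).
General solution: m = -644 + 72t, n = 224 - 25t for integer t.
m ≥ 0: smallest is -644 mod 72 = 4 (at t = 9), with n = -1.

4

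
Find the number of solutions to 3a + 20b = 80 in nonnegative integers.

gcd(20, 3):
  20 = 6*3 + 2
  3 = 1*2 + 1
  2 = 2*1
so gcd(20, 3) = 1.
Back-substitute for Bézout coefficients:
  1 = 3 - 1*2
  ... = 3*(7) + 20*(-1)
Scale by 80: one solution is (560, -80). Reduce a mod 20: (0, 4).
General: a = 0 + 20t, b = 4 - 3t.
a ≥ 0 ⇒ t ≥ 0; b ≥ 0 ⇒ t ≤ 1. So t ∈ [0, 1]: 2 solutions.

2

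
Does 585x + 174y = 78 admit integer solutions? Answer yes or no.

yes

gcd(585, 174) = 3  (585 = 3×174 + 63, 174 = 2×63 + 48, 63 = 1×48 + 15, 48 = 3×15 + 3, 15 = 5×3).
3 divides 78, so integer solutions exist.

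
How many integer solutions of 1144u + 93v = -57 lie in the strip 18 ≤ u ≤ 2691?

gcd(1144, 93) = 1  (1144 = 12×93 + 28, 93 = 3×28 + 9, 28 = 3×9 + 1, 9 = 9×1).
Back-substituting, 1144×(10) + 93×(-123) = 1.
Scale by -57: particular solution (-570, 7011); reduce u mod 93: (81, -997).
General solution: u = 81 + 93t, v = -997 - 1144t for integer t.
18 ≤ 81 + 93t ≤ 2691 gives t ∈ [0, 28], which is 29 values.

29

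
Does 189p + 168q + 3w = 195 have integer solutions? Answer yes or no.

yes

gcd(189, 168) = 21  (189 = 1*168 + 21, 168 = 8*21).
gcd(21, 3) = 3.
3 divides 195, so integer solutions exist.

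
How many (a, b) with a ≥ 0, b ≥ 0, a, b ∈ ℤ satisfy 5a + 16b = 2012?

gcd(16, 5):
  16 = 3×5 + 1
  5 = 5×1
so gcd(16, 5) = 1.
Back-substitute for Bézout coefficients:
  1 = 16 - 3×5
  ... = 5×(-3) + 16×(1)
Scale by 2012: one solution is (-6036, 2012). Reduce a mod 16: (12, 122).
General: a = 12 + 16t, b = 122 - 5t.
a ≥ 0 ⇒ t ≥ 0; b ≥ 0 ⇒ t ≤ 24. So t ∈ [0, 24]: 25 solutions.

25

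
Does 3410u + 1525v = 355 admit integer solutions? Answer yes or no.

yes

gcd(3410, 1525) = 5.
5 divides 355, so integer solutions exist.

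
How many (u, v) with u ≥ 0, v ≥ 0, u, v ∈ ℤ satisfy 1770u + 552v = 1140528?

7

gcd(1770, 552) = 6  (1770 = 3*552 + 114, 552 = 4*114 + 96, 114 = 1*96 + 18, 96 = 5*18 + 6, 18 = 3*6).
Back-substituting, 1770*(-29) + 552*(93) = 6.
Scale by 190088: one solution is (-5512552, 17678184). Reduce u mod 92: (88, 1784).
General: u = 88 + 92t, v = 1784 - 295t.
u ≥ 0 ⇒ t ≥ 0; v ≥ 0 ⇒ t ≤ 6. So t ∈ [0, 6]: 7 solutions.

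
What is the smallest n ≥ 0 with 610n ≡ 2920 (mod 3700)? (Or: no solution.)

gcd(3700, 610) = 10.
10 divides 2920, so solutions exist.
By Bézout, 610·(91) + 3700·(-15) = 10.
So 610·(91) ≡ 10 (mod 3700); multiply by 292: n ≡ 26572 (mod 370).
Smallest nonnegative: n = 26572 mod 370 = 302.

302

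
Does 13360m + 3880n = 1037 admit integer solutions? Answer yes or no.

no

gcd(13360, 3880) = 40  (13360 = 3×3880 + 1720, 3880 = 2×1720 + 440, 1720 = 3×440 + 400, 440 = 1×400 + 40, 400 = 10×40).
40 does not divide 1037 (remainder 37), so no integer solutions.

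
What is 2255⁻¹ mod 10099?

gcd(10099, 2255) = 1.
By Bézout, 2255·(833) + 10099·(-186) = 1.
So 2255·833 ≡ 1 (mod 10099), and 833 mod 10099 = 833.

833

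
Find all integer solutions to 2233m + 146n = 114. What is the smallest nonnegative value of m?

40

gcd(2233, 146):
  2233 = 15*146 + 43
  146 = 3*43 + 17
  43 = 2*17 + 9
  17 = 1*9 + 8
  9 = 1*8 + 1
  8 = 8*1
so gcd(2233, 146) = 1.
1 divides 114, so solutions exist.
Back-substitute for Bézout coefficients:
  1 = 9 - 1*8
  ... = 2233*(17) + 146*(-260)
Scale by 114/1 = 114: (m₀, n₀) = (1938, -29640).
General solution: m = 1938 + 146t, n = -29640 - 2233t for integer t.
m ≥ 0: smallest is 1938 mod 146 = 40 (at t = -13), with n = -611.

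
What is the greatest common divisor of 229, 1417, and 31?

gcd(1417, 229) = 1.
gcd(1, 31) = 1.

1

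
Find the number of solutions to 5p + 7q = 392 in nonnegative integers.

12

gcd(7, 5):
  7 = 1*5 + 2
  5 = 2*2 + 1
  2 = 2*1
so gcd(7, 5) = 1.
Back-substitute for Bézout coefficients:
  1 = 5 - 2*2
  ... = 5*(3) + 7*(-2)
Scale by 392: one solution is (1176, -784). Reduce p mod 7: (0, 56).
General: p = 0 + 7t, q = 56 - 5t.
p ≥ 0 ⇒ t ≥ 0; q ≥ 0 ⇒ t ≤ 11. So t ∈ [0, 11]: 12 solutions.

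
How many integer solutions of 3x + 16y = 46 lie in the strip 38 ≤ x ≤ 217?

11

gcd(16, 3) = 1.
By Bézout, 3*(-5) + 16*(1) = 1.
Particular solution: (10, 1).
General solution: x = 10 + 16t, y = 1 - 3t for integer t.
38 ≤ 10 + 16t ≤ 217 gives t ∈ [2, 12], which is 11 values.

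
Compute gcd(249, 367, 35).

gcd(367, 249):
  367 = 1×249 + 118
  249 = 2×118 + 13
  118 = 9×13 + 1
  13 = 13×1
so gcd(367, 249) = 1.
gcd(1, 35) = 1.

1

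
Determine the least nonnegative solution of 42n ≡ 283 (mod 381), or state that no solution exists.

gcd(381, 42) = 3.
3 does not divide 283, so the congruence has no solution.

no solution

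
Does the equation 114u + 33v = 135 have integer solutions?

gcd(114, 33) = 3  (114 = 3*33 + 15, 33 = 2*15 + 3, 15 = 5*3).
3 divides 135, so integer solutions exist.

yes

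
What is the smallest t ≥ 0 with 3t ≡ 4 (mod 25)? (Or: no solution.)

18

gcd(25, 3):
  25 = 8×3 + 1
  3 = 3×1
so gcd(25, 3) = 1.
1 divides 4, so solutions exist.
Back-substitute for Bézout coefficients:
  1 = 25 - 8×3
  ... = 3×(-8) + 25×(1)
So 3×(-8) ≡ 1 (mod 25); multiply by 4: t ≡ -32 (mod 25).
Smallest nonnegative: t = -32 mod 25 = 18.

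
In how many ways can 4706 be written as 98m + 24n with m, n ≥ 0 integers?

4

gcd(98, 24):
  98 = 4×24 + 2
  24 = 12×2
so gcd(98, 24) = 2.
Back-substitute for Bézout coefficients:
  2 = 98 - 4×24
  ... = 98×(1) + 24×(-4)
Scale by 2353: one solution is (2353, -9412). Reduce m mod 12: (1, 192).
General: m = 1 + 12t, n = 192 - 49t.
m ≥ 0 ⇒ t ≥ 0; n ≥ 0 ⇒ t ≤ 3. So t ∈ [0, 3]: 4 solutions.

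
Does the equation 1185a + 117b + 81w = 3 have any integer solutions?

gcd(1185, 117):
  1185 = 10·117 + 15
  117 = 7·15 + 12
  15 = 1·12 + 3
  12 = 4·3
so gcd(1185, 117) = 3.
gcd(3, 81) = 3.
3 divides 3, so integer solutions exist.

yes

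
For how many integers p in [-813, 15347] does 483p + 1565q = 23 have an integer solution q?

10

gcd(1565, 483):
  1565 = 3×483 + 116
  483 = 4×116 + 19
  116 = 6×19 + 2
  19 = 9×2 + 1
  2 = 2×1
so gcd(1565, 483) = 1.
Back-substitute for Bézout coefficients:
  1 = 19 - 9×2
  ... = 483×(742) + 1565×(-229)
Scale by 23: particular solution (17066, -5267); reduce p mod 1565: (1416, -437).
General solution: p = 1416 + 1565t, q = -437 - 483t for integer t.
-813 ≤ 1416 + 1565t ≤ 15347 gives t ∈ [-1, 8], which is 10 values.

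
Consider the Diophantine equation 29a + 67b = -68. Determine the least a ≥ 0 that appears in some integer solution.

30

gcd(67, 29) = 1  (67 = 2*29 + 9, 29 = 3*9 + 2, 9 = 4*2 + 1, 2 = 2*1).
1 divides -68, so solutions exist.
Back-substituting, 29*(-30) + 67*(13) = 1.
Scale by -68/1 = -68: (a₀, b₀) = (2040, -884).
General solution: a = 2040 + 67t, b = -884 - 29t for integer t.
a ≥ 0: smallest is 2040 mod 67 = 30 (at t = -30), with b = -14.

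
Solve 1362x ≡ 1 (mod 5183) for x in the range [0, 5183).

gcd(5183, 1362):
  5183 = 3·1362 + 1097
  1362 = 1·1097 + 265
  1097 = 4·265 + 37
  265 = 7·37 + 6
  37 = 6·6 + 1
  6 = 6·1
so gcd(5183, 1362) = 1.
Back-substitute for Bézout coefficients:
  1 = 37 - 6·6
  ... = 1362·(-841) + 5183·(221)
So 1362·-841 ≡ 1 (mod 5183), and -841 mod 5183 = 4342.

4342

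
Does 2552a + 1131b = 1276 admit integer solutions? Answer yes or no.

yes

gcd(2552, 1131) = 29  (2552 = 2×1131 + 290, 1131 = 3×290 + 261, 290 = 1×261 + 29, 261 = 9×29).
29 divides 1276, so integer solutions exist.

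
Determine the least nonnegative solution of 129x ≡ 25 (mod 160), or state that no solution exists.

gcd(160, 129) = 1  (160 = 1×129 + 31, 129 = 4×31 + 5, 31 = 6×5 + 1, 5 = 5×1).
1 divides 25, so solutions exist.
Back-substituting, 129×(-31) + 160×(25) = 1.
So 129×(-31) ≡ 1 (mod 160); multiply by 25: x ≡ -775 (mod 160).
Smallest nonnegative: x = -775 mod 160 = 25.

25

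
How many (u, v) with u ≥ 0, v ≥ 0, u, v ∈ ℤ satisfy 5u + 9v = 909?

21

gcd(9, 5):
  9 = 1×5 + 4
  5 = 1×4 + 1
  4 = 4×1
so gcd(9, 5) = 1.
Back-substitute for Bézout coefficients:
  1 = 5 - 1×4
  ... = 5×(2) + 9×(-1)
Scale by 909: one solution is (1818, -909). Reduce u mod 9: (0, 101).
General: u = 0 + 9t, v = 101 - 5t.
u ≥ 0 ⇒ t ≥ 0; v ≥ 0 ⇒ t ≤ 20. So t ∈ [0, 20]: 21 solutions.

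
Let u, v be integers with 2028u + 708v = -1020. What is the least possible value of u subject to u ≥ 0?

18

gcd(2028, 708) = 12  (2028 = 2×708 + 612, 708 = 1×612 + 96, 612 = 6×96 + 36, 96 = 2×36 + 24, 36 = 1×24 + 12, 24 = 2×12).
12 divides -1020, so solutions exist.
Back-substituting, 2028×(22) + 708×(-63) = 12.
Scale by -1020/12 = -85: (u₀, v₀) = (-1870, 5355).
General solution: u = -1870 + 59t, v = 5355 - 169t for integer t.
u ≥ 0: smallest is -1870 mod 59 = 18 (at t = 32), with v = -53.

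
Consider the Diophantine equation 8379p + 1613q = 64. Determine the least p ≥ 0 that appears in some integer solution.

1418

gcd(8379, 1613):
  8379 = 5×1613 + 314
  1613 = 5×314 + 43
  314 = 7×43 + 13
  43 = 3×13 + 4
  13 = 3×4 + 1
  4 = 4×1
so gcd(8379, 1613) = 1.
1 divides 64, so solutions exist.
Back-substitute for Bézout coefficients:
  1 = 13 - 3×4
  ... = 8379×(375) + 1613×(-1948)
Scale by 64/1 = 64: (p₀, q₀) = (24000, -124672).
General solution: p = 24000 + 1613t, q = -124672 - 8379t for integer t.
p ≥ 0: smallest is 24000 mod 1613 = 1418 (at t = -14), with q = -7366.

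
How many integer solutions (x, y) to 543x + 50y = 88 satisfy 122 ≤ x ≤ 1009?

gcd(543, 50) = 1  (543 = 10·50 + 43, 50 = 1·43 + 7, 43 = 6·7 + 1, 7 = 7·1).
Back-substituting, 543·(7) + 50·(-76) = 1.
Scale by 88: particular solution (616, -6688); reduce x mod 50: (16, -172).
General solution: x = 16 + 50t, y = -172 - 543t for integer t.
122 ≤ 16 + 50t ≤ 1009 gives t ∈ [3, 19], which is 17 values.

17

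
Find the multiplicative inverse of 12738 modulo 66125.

gcd(66125, 12738) = 1.
By Bézout, 12738*(-4698) + 66125*(905) = 1.
So 12738*-4698 ≡ 1 (mod 66125), and -4698 mod 66125 = 61427.

61427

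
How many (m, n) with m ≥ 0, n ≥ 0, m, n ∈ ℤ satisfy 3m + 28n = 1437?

18

gcd(28, 3) = 1.
By Bézout, 3*(-9) + 28*(1) = 1.
One solution: (3, 51).
General: m = 3 + 28t, n = 51 - 3t.
m ≥ 0 ⇒ t ≥ 0; n ≥ 0 ⇒ t ≤ 17. So t ∈ [0, 17]: 18 solutions.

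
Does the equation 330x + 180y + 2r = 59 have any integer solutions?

no

gcd(330, 180):
  330 = 1*180 + 150
  180 = 1*150 + 30
  150 = 5*30
so gcd(330, 180) = 30.
gcd(30, 2) = 2.
2 does not divide 59 (remainder 1), so no integer solutions.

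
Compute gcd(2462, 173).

1

gcd(2462, 173):
  2462 = 14*173 + 40
  173 = 4*40 + 13
  40 = 3*13 + 1
  13 = 13*1
so gcd(2462, 173) = 1.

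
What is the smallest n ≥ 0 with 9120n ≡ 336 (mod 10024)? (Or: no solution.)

798

gcd(10024, 9120) = 8.
8 divides 336, so solutions exist.
By Bézout, 9120*(377) + 10024*(-343) = 8.
So 9120*(377) ≡ 8 (mod 10024); multiply by 42: n ≡ 15834 (mod 1253).
Smallest nonnegative: n = 15834 mod 1253 = 798.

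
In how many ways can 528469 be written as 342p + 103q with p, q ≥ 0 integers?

15

gcd(342, 103):
  342 = 3·103 + 33
  103 = 3·33 + 4
  33 = 8·4 + 1
  4 = 4·1
so gcd(342, 103) = 1.
Back-substitute for Bézout coefficients:
  1 = 33 - 8·4
  ... = 342·(25) + 103·(-83)
Scale by 528469: one solution is (13211725, -43862927). Reduce p mod 103: (18, 5071).
General: p = 18 + 103t, q = 5071 - 342t.
p ≥ 0 ⇒ t ≥ 0; q ≥ 0 ⇒ t ≤ 14. So t ∈ [0, 14]: 15 solutions.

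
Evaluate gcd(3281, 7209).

gcd(7209, 3281):
  7209 = 2*3281 + 647
  3281 = 5*647 + 46
  647 = 14*46 + 3
  46 = 15*3 + 1
  3 = 3*1
so gcd(7209, 3281) = 1.

1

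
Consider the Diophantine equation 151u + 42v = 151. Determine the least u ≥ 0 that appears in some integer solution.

gcd(151, 42) = 1.
1 divides 151, so solutions exist.
By Bézout, 151·(-5) + 42·(18) = 1.
Scale by 151/1 = 151: (u₀, v₀) = (-755, 2718).
General solution: u = -755 + 42t, v = 2718 - 151t for integer t.
u ≥ 0: smallest is -755 mod 42 = 1 (at t = 18), with v = 0.

1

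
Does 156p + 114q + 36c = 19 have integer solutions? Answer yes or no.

gcd(156, 114) = 6.
gcd(6, 36) = 6.
6 does not divide 19 (remainder 1), so no integer solutions.

no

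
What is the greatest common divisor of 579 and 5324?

1

gcd(5324, 579):
  5324 = 9·579 + 113
  579 = 5·113 + 14
  113 = 8·14 + 1
  14 = 14·1
so gcd(5324, 579) = 1.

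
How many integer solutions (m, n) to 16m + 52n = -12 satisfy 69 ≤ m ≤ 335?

21

gcd(52, 16) = 4.
By Bézout, 16×(-3) + 52×(1) = 4.
Particular solution: (9, -3).
General solution: m = 9 + 13t, n = -3 - 4t for integer t.
69 ≤ 9 + 13t ≤ 335 gives t ∈ [5, 25], which is 21 values.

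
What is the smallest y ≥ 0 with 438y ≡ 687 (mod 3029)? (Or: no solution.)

1931

gcd(3029, 438) = 1  (3029 = 6·438 + 401, 438 = 1·401 + 37, 401 = 10·37 + 31, 37 = 1·31 + 6, 31 = 5·6 + 1, 6 = 6·1).
1 divides 687, so solutions exist.
Back-substituting, 438·(-491) + 3029·(71) = 1.
So 438·(-491) ≡ 1 (mod 3029); multiply by 687: y ≡ -337317 (mod 3029).
Smallest nonnegative: y = -337317 mod 3029 = 1931.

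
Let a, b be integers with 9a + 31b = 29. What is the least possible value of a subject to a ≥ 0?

17

gcd(31, 9):
  31 = 3·9 + 4
  9 = 2·4 + 1
  4 = 4·1
so gcd(31, 9) = 1.
1 divides 29, so solutions exist.
Back-substitute for Bézout coefficients:
  1 = 9 - 2·4
  ... = 9·(7) + 31·(-2)
Scale by 29/1 = 29: (a₀, b₀) = (203, -58).
General solution: a = 203 + 31t, b = -58 - 9t for integer t.
a ≥ 0: smallest is 203 mod 31 = 17 (at t = -6), with b = -4.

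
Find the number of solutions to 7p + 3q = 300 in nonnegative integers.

15

gcd(7, 3):
  7 = 2·3 + 1
  3 = 3·1
so gcd(7, 3) = 1.
Back-substitute for Bézout coefficients:
  1 = 7 - 2·3
  ... = 7·(1) + 3·(-2)
Scale by 300: one solution is (300, -600). Reduce p mod 3: (0, 100).
General: p = 0 + 3t, q = 100 - 7t.
p ≥ 0 ⇒ t ≥ 0; q ≥ 0 ⇒ t ≤ 14. So t ∈ [0, 14]: 15 solutions.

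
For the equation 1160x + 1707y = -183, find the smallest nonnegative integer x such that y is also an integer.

gcd(1707, 1160):
  1707 = 1·1160 + 547
  1160 = 2·547 + 66
  547 = 8·66 + 19
  66 = 3·19 + 9
  19 = 2·9 + 1
  9 = 9·1
so gcd(1707, 1160) = 1.
1 divides -183, so solutions exist.
Back-substitute for Bézout coefficients:
  1 = 19 - 2·9
  ... = 1160·(-181) + 1707·(123)
Scale by -183/1 = -183: (x₀, y₀) = (33123, -22509).
General solution: x = 33123 + 1707t, y = -22509 - 1160t for integer t.
x ≥ 0: smallest is 33123 mod 1707 = 690 (at t = -19), with y = -469.

690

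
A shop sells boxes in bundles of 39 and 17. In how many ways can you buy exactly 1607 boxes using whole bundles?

2

Need nonnegative integers with 39j + 17k = 1607.
gcd(39, 17) = 1, and 39·(7) + 17·(-16) = 1.
So (j₀, k₀) = (11249, -25712); general j = 11249 + 17t, k = -25712 - 39t.
j ≥ 0 ⇒ t ≥ -661; k ≥ 0 ⇒ t ≤ -660. That's 2 values of t.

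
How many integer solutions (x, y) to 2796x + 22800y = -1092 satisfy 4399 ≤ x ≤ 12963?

gcd(22800, 2796) = 12.
By Bézout, 2796·(897) + 22800·(-110) = 12.
Particular solution: (73, -9).
General solution: x = 73 + 1900t, y = -9 - 233t for integer t.
4399 ≤ 73 + 1900t ≤ 12963 gives t ∈ [3, 6], which is 4 values.

4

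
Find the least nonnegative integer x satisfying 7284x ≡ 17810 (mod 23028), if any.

no solution

gcd(23028, 7284):
  23028 = 3*7284 + 1176
  7284 = 6*1176 + 228
  1176 = 5*228 + 36
  228 = 6*36 + 12
  36 = 3*12
so gcd(23028, 7284) = 12.
12 does not divide 17810, so the congruence has no solution.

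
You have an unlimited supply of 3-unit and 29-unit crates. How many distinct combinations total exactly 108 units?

Need nonnegative integers with 3j + 29k = 108.
gcd(3, 29) = 1, and 3·(10) + 29·(-1) = 1.
So (j₀, k₀) = (1080, -108); general j = 1080 + 29t, k = -108 - 3t.
j ≥ 0 ⇒ t ≥ -37; k ≥ 0 ⇒ t ≤ -36. That's 2 values of t.

2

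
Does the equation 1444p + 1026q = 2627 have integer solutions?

gcd(1444, 1026):
  1444 = 1*1026 + 418
  1026 = 2*418 + 190
  418 = 2*190 + 38
  190 = 5*38
so gcd(1444, 1026) = 38.
38 does not divide 2627 (remainder 5), so no integer solutions.

no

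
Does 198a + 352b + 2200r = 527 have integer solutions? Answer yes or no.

no

gcd(352, 198) = 22.
gcd(22, 2200) = 22.
22 does not divide 527 (remainder 21), so no integer solutions.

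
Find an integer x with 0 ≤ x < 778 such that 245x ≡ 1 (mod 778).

gcd(778, 245):
  778 = 3×245 + 43
  245 = 5×43 + 30
  43 = 1×30 + 13
  30 = 2×13 + 4
  13 = 3×4 + 1
  4 = 4×1
so gcd(778, 245) = 1.
Back-substitute for Bézout coefficients:
  1 = 13 - 3×4
  ... = 245×(-181) + 778×(57)
So 245×-181 ≡ 1 (mod 778), and -181 mod 778 = 597.

597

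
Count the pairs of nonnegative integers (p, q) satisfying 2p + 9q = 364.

gcd(9, 2):
  9 = 4·2 + 1
  2 = 2·1
so gcd(9, 2) = 1.
Back-substitute for Bézout coefficients:
  1 = 9 - 4·2
  ... = 2·(-4) + 9·(1)
Scale by 364: one solution is (-1456, 364). Reduce p mod 9: (2, 40).
General: p = 2 + 9t, q = 40 - 2t.
p ≥ 0 ⇒ t ≥ 0; q ≥ 0 ⇒ t ≤ 20. So t ∈ [0, 20]: 21 solutions.

21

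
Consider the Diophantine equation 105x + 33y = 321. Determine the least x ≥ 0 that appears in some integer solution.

gcd(105, 33) = 3  (105 = 3*33 + 6, 33 = 5*6 + 3, 6 = 2*3).
3 divides 321, so solutions exist.
Back-substituting, 105*(-5) + 33*(16) = 3.
Scale by 321/3 = 107: (x₀, y₀) = (-535, 1712).
General solution: x = -535 + 11t, y = 1712 - 35t for integer t.
x ≥ 0: smallest is -535 mod 11 = 4 (at t = 49), with y = -3.

4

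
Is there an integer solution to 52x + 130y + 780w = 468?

gcd(130, 52) = 26  (130 = 2·52 + 26, 52 = 2·26).
gcd(26, 780) = 26.
26 divides 468, so integer solutions exist.

yes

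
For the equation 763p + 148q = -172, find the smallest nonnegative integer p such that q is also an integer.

gcd(763, 148) = 1  (763 = 5·148 + 23, 148 = 6·23 + 10, 23 = 2·10 + 3, 10 = 3·3 + 1, 3 = 3·1).
1 divides -172, so solutions exist.
Back-substituting, 763·(-45) + 148·(232) = 1.
Scale by -172/1 = -172: (p₀, q₀) = (7740, -39904).
General solution: p = 7740 + 148t, q = -39904 - 763t for integer t.
p ≥ 0: smallest is 7740 mod 148 = 44 (at t = -52), with q = -228.

44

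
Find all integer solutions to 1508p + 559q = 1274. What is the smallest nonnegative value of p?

9

gcd(1508, 559) = 13.
13 divides 1274, so solutions exist.
By Bézout, 1508×(-10) + 559×(27) = 13.
Scale by 1274/13 = 98: (p₀, q₀) = (-980, 2646).
General solution: p = -980 + 43t, q = 2646 - 116t for integer t.
p ≥ 0: smallest is -980 mod 43 = 9 (at t = 23), with q = -22.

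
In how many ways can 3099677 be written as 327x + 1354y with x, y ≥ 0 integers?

7

gcd(1354, 327) = 1.
By Bézout, 327*(-265) + 1354*(64) = 1.
One solution: (527, 2162).
General: x = 527 + 1354t, y = 2162 - 327t.
x ≥ 0 ⇒ t ≥ 0; y ≥ 0 ⇒ t ≤ 6. So t ∈ [0, 6]: 7 solutions.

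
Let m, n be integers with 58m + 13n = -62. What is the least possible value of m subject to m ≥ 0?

7

gcd(58, 13) = 1.
1 divides -62, so solutions exist.
By Bézout, 58*(-2) + 13*(9) = 1.
Scale by -62/1 = -62: (m₀, n₀) = (124, -558).
General solution: m = 124 + 13t, n = -558 - 58t for integer t.
m ≥ 0: smallest is 124 mod 13 = 7 (at t = -9), with n = -36.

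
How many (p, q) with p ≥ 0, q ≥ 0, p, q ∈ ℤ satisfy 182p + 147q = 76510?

20

gcd(182, 147) = 7  (182 = 1×147 + 35, 147 = 4×35 + 7, 35 = 5×7).
Back-substituting, 182×(-4) + 147×(5) = 7.
Scale by 10930: one solution is (-43720, 54650). Reduce p mod 21: (2, 518).
General: p = 2 + 21t, q = 518 - 26t.
p ≥ 0 ⇒ t ≥ 0; q ≥ 0 ⇒ t ≤ 19. So t ∈ [0, 19]: 20 solutions.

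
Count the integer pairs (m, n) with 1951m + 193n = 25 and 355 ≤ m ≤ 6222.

31

gcd(1951, 193) = 1  (1951 = 10*193 + 21, 193 = 9*21 + 4, 21 = 5*4 + 1, 4 = 4*1).
Back-substituting, 1951*(46) + 193*(-465) = 1.
Scale by 25: particular solution (1150, -11625); reduce m mod 193: (185, -1870).
General solution: m = 185 + 193t, n = -1870 - 1951t for integer t.
355 ≤ 185 + 193t ≤ 6222 gives t ∈ [1, 31], which is 31 values.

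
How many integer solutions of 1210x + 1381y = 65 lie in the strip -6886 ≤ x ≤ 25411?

gcd(1381, 1210) = 1  (1381 = 1*1210 + 171, 1210 = 7*171 + 13, 171 = 13*13 + 2, 13 = 6*2 + 1, 2 = 2*1).
Back-substituting, 1210*(638) + 1381*(-559) = 1.
Scale by 65: particular solution (41470, -36335); reduce x mod 1381: (40, -35).
General solution: x = 40 + 1381t, y = -35 - 1210t for integer t.
-6886 ≤ 40 + 1381t ≤ 25411 gives t ∈ [-5, 18], which is 24 values.

24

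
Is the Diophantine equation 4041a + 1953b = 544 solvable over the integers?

gcd(4041, 1953) = 9  (4041 = 2·1953 + 135, 1953 = 14·135 + 63, 135 = 2·63 + 9, 63 = 7·9).
9 does not divide 544 (remainder 4), so no integer solutions.

no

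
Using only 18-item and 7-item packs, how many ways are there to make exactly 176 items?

2

Need nonnegative integers with 18j + 7k = 176.
gcd(18, 7) = 1, and 18·(2) + 7·(-5) = 1.
So (j₀, k₀) = (352, -880); general j = 352 + 7t, k = -880 - 18t.
j ≥ 0 ⇒ t ≥ -50; k ≥ 0 ⇒ t ≤ -49. That's 2 values of t.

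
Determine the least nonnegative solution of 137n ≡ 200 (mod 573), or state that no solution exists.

541

gcd(573, 137) = 1.
1 divides 200, so solutions exist.
By Bézout, 137·(-46) + 573·(11) = 1.
So 137·(-46) ≡ 1 (mod 573); multiply by 200: n ≡ -9200 (mod 573).
Smallest nonnegative: n = -9200 mod 573 = 541.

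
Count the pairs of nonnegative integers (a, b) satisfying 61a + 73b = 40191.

gcd(73, 61) = 1  (73 = 1·61 + 12, 61 = 5·12 + 1, 12 = 12·1).
Back-substituting, 61·(6) + 73·(-5) = 1.
Scale by 40191: one solution is (241146, -200955). Reduce a mod 73: (27, 528).
General: a = 27 + 73t, b = 528 - 61t.
a ≥ 0 ⇒ t ≥ 0; b ≥ 0 ⇒ t ≤ 8. So t ∈ [0, 8]: 9 solutions.

9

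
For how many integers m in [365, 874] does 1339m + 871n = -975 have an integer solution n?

8

gcd(1339, 871):
  1339 = 1*871 + 468
  871 = 1*468 + 403
  468 = 1*403 + 65
  403 = 6*65 + 13
  65 = 5*13
so gcd(1339, 871) = 13.
Back-substitute for Bézout coefficients:
  13 = 403 - 6*65
  ... = 1339*(-13) + 871*(20)
Scale by -75: particular solution (975, -1500); reduce m mod 67: (37, -58).
General solution: m = 37 + 67t, n = -58 - 103t for integer t.
365 ≤ 37 + 67t ≤ 874 gives t ∈ [5, 12], which is 8 values.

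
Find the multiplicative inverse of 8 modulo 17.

gcd(17, 8):
  17 = 2*8 + 1
  8 = 8*1
so gcd(17, 8) = 1.
Back-substitute for Bézout coefficients:
  1 = 17 - 2*8
  ... = 8*(-2) + 17*(1)
So 8*-2 ≡ 1 (mod 17), and -2 mod 17 = 15.

15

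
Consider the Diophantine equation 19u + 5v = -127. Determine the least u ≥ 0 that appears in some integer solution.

gcd(19, 5) = 1  (19 = 3*5 + 4, 5 = 1*4 + 1, 4 = 4*1).
1 divides -127, so solutions exist.
Back-substituting, 19*(-1) + 5*(4) = 1.
Scale by -127/1 = -127: (u₀, v₀) = (127, -508).
General solution: u = 127 + 5t, v = -508 - 19t for integer t.
u ≥ 0: smallest is 127 mod 5 = 2 (at t = -25), with v = -33.

2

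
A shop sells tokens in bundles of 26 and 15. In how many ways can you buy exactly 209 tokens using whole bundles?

1

Need nonnegative integers with 26j + 15k = 209.
gcd(26, 15) = 1, and 26·(-4) + 15·(7) = 1.
So (j₀, k₀) = (-836, 1463); general j = -836 + 15t, k = 1463 - 26t.
j ≥ 0 ⇒ t ≥ 56; k ≥ 0 ⇒ t ≤ 56. That's 1 value of t.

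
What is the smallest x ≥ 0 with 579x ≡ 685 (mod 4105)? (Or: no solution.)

2355

gcd(4105, 579) = 1  (4105 = 7·579 + 52, 579 = 11·52 + 7, 52 = 7·7 + 3, 7 = 2·3 + 1, 3 = 3·1).
1 divides 685, so solutions exist.
Back-substituting, 579·(1184) + 4105·(-167) = 1.
So 579·(1184) ≡ 1 (mod 4105); multiply by 685: x ≡ 811040 (mod 4105).
Smallest nonnegative: x = 811040 mod 4105 = 2355.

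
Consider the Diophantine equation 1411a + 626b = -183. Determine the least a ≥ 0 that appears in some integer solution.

365

gcd(1411, 626) = 1.
1 divides -183, so solutions exist.
By Bézout, 1411*(63) + 626*(-142) = 1.
Scale by -183/1 = -183: (a₀, b₀) = (-11529, 25986).
General solution: a = -11529 + 626t, b = 25986 - 1411t for integer t.
a ≥ 0: smallest is -11529 mod 626 = 365 (at t = 19), with b = -823.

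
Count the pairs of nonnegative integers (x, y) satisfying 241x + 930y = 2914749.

13

gcd(930, 241) = 1.
By Bézout, 241·(301) + 930·(-78) = 1.
One solution: (699, 2953).
General: x = 699 + 930t, y = 2953 - 241t.
x ≥ 0 ⇒ t ≥ 0; y ≥ 0 ⇒ t ≤ 12. So t ∈ [0, 12]: 13 solutions.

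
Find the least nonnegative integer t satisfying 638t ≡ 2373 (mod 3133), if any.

gcd(3133, 638):
  3133 = 4·638 + 581
  638 = 1·581 + 57
  581 = 10·57 + 11
  57 = 5·11 + 2
  11 = 5·2 + 1
  2 = 2·1
so gcd(3133, 638) = 1.
1 divides 2373, so solutions exist.
Back-substitute for Bézout coefficients:
  1 = 11 - 5·2
  ... = 638·(-1429) + 3133·(291)
So 638·(-1429) ≡ 1 (mod 3133); multiply by 2373: t ≡ -3391017 (mod 3133).
Smallest nonnegative: t = -3391017 mod 3133 = 2022.

2022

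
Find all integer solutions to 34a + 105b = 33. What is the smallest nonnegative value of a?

72

gcd(105, 34) = 1.
1 divides 33, so solutions exist.
By Bézout, 34×(34) + 105×(-11) = 1.
Scale by 33/1 = 33: (a₀, b₀) = (1122, -363).
General solution: a = 1122 + 105t, b = -363 - 34t for integer t.
a ≥ 0: smallest is 1122 mod 105 = 72 (at t = -10), with b = -23.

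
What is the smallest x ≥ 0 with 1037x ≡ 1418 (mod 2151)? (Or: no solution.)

466

gcd(2151, 1037) = 1.
1 divides 1418, so solutions exist.
By Bézout, 1037·(419) + 2151·(-202) = 1.
So 1037·(419) ≡ 1 (mod 2151); multiply by 1418: x ≡ 594142 (mod 2151).
Smallest nonnegative: x = 594142 mod 2151 = 466.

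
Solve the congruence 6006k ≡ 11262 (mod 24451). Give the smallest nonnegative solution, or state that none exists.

no solution

gcd(24451, 6006) = 7  (24451 = 4·6006 + 427, 6006 = 14·427 + 28, 427 = 15·28 + 7, 28 = 4·7).
7 does not divide 11262, so the congruence has no solution.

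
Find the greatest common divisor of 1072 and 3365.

gcd(3365, 1072):
  3365 = 3*1072 + 149
  1072 = 7*149 + 29
  149 = 5*29 + 4
  29 = 7*4 + 1
  4 = 4*1
so gcd(3365, 1072) = 1.

1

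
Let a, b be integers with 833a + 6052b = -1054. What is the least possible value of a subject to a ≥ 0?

gcd(6052, 833) = 17.
17 divides -1054, so solutions exist.
By Bézout, 833×(109) + 6052×(-15) = 17.
Scale by -1054/17 = -62: (a₀, b₀) = (-6758, 930).
General solution: a = -6758 + 356t, b = 930 - 49t for integer t.
a ≥ 0: smallest is -6758 mod 356 = 6 (at t = 19), with b = -1.

6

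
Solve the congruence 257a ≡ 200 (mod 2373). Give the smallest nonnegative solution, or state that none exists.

gcd(2373, 257) = 1  (2373 = 9×257 + 60, 257 = 4×60 + 17, 60 = 3×17 + 9, 17 = 1×9 + 8, 9 = 1×8 + 1, 8 = 8×1).
1 divides 200, so solutions exist.
Back-substituting, 257×(-277) + 2373×(30) = 1.
So 257×(-277) ≡ 1 (mod 2373); multiply by 200: a ≡ -55400 (mod 2373).
Smallest nonnegative: a = -55400 mod 2373 = 1552.

1552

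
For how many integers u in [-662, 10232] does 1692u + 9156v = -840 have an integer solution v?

14

gcd(9156, 1692) = 12.
By Bézout, 1692×(92) + 9156×(-17) = 12.
Particular solution: (427, -79).
General solution: u = 427 + 763t, v = -79 - 141t for integer t.
-662 ≤ 427 + 763t ≤ 10232 gives t ∈ [-1, 12], which is 14 values.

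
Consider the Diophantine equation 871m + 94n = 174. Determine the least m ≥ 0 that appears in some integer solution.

22

gcd(871, 94):
  871 = 9·94 + 25
  94 = 3·25 + 19
  25 = 1·19 + 6
  19 = 3·6 + 1
  6 = 6·1
so gcd(871, 94) = 1.
1 divides 174, so solutions exist.
Back-substitute for Bézout coefficients:
  1 = 19 - 3·6
  ... = 871·(-15) + 94·(139)
Scale by 174/1 = 174: (m₀, n₀) = (-2610, 24186).
General solution: m = -2610 + 94t, n = 24186 - 871t for integer t.
m ≥ 0: smallest is -2610 mod 94 = 22 (at t = 28), with n = -202.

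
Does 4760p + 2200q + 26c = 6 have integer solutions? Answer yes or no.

yes

gcd(4760, 2200) = 40  (4760 = 2×2200 + 360, 2200 = 6×360 + 40, 360 = 9×40).
gcd(40, 26) = 2.
2 divides 6, so integer solutions exist.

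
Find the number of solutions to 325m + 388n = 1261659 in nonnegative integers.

10

gcd(388, 325) = 1.
By Bézout, 325*(117) + 388*(-98) = 1.
One solution: (279, 3018).
General: m = 279 + 388t, n = 3018 - 325t.
m ≥ 0 ⇒ t ≥ 0; n ≥ 0 ⇒ t ≤ 9. So t ∈ [0, 9]: 10 solutions.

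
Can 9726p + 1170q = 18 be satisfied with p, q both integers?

gcd(9726, 1170):
  9726 = 8·1170 + 366
  1170 = 3·366 + 72
  366 = 5·72 + 6
  72 = 12·6
so gcd(9726, 1170) = 6.
6 divides 18, so integer solutions exist.

yes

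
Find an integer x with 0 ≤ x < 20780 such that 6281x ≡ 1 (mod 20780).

19321

gcd(20780, 6281):
  20780 = 3*6281 + 1937
  6281 = 3*1937 + 470
  1937 = 4*470 + 57
  470 = 8*57 + 14
  57 = 4*14 + 1
  14 = 14*1
so gcd(20780, 6281) = 1.
Back-substitute for Bézout coefficients:
  1 = 57 - 4*14
  ... = 6281*(-1459) + 20780*(441)
So 6281*-1459 ≡ 1 (mod 20780), and -1459 mod 20780 = 19321.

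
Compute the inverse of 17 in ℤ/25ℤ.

gcd(25, 17) = 1.
By Bézout, 17·(3) + 25·(-2) = 1.
So 17·3 ≡ 1 (mod 25), and 3 mod 25 = 3.

3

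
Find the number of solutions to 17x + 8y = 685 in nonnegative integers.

gcd(17, 8) = 1.
By Bézout, 17*(1) + 8*(-2) = 1.
One solution: (5, 75).
General: x = 5 + 8t, y = 75 - 17t.
x ≥ 0 ⇒ t ≥ 0; y ≥ 0 ⇒ t ≤ 4. So t ∈ [0, 4]: 5 solutions.

5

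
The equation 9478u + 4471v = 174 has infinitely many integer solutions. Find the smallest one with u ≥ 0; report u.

1385

gcd(9478, 4471):
  9478 = 2·4471 + 536
  4471 = 8·536 + 183
  536 = 2·183 + 170
  183 = 1·170 + 13
  170 = 13·13 + 1
  13 = 13·1
so gcd(9478, 4471) = 1.
1 divides 174, so solutions exist.
Back-substitute for Bézout coefficients:
  1 = 170 - 13·13
  ... = 9478·(342) + 4471·(-725)
Scale by 174/1 = 174: (u₀, v₀) = (59508, -126150).
General solution: u = 59508 + 4471t, v = -126150 - 9478t for integer t.
u ≥ 0: smallest is 59508 mod 4471 = 1385 (at t = -13), with v = -2936.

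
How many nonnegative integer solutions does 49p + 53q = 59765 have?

23

gcd(53, 49) = 1  (53 = 1*49 + 4, 49 = 12*4 + 1, 4 = 4*1).
Back-substituting, 49*(13) + 53*(-12) = 1.
Scale by 59765: one solution is (776945, -717180). Reduce p mod 53: (18, 1111).
General: p = 18 + 53t, q = 1111 - 49t.
p ≥ 0 ⇒ t ≥ 0; q ≥ 0 ⇒ t ≤ 22. So t ∈ [0, 22]: 23 solutions.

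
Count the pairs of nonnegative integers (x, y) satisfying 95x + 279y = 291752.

gcd(279, 95) = 1  (279 = 2×95 + 89, 95 = 1×89 + 6, 89 = 14×6 + 5, 6 = 1×5 + 1, 5 = 5×1).
Back-substituting, 95×(47) + 279×(-16) = 1.
Scale by 291752: one solution is (13712344, -4668032). Reduce x mod 279: (52, 1028).
General: x = 52 + 279t, y = 1028 - 95t.
x ≥ 0 ⇒ t ≥ 0; y ≥ 0 ⇒ t ≤ 10. So t ∈ [0, 10]: 11 solutions.

11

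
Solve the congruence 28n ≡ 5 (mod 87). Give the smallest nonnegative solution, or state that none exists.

53

gcd(87, 28) = 1  (87 = 3·28 + 3, 28 = 9·3 + 1, 3 = 3·1).
1 divides 5, so solutions exist.
Back-substituting, 28·(28) + 87·(-9) = 1.
So 28·(28) ≡ 1 (mod 87); multiply by 5: n ≡ 140 (mod 87).
Smallest nonnegative: n = 140 mod 87 = 53.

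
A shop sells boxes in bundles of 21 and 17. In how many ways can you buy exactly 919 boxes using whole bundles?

Need nonnegative integers with 21j + 17k = 919.
gcd(21, 17) = 1, and 21·(-4) + 17·(5) = 1.
So (j₀, k₀) = (-3676, 4595); general j = -3676 + 17t, k = 4595 - 21t.
j ≥ 0 ⇒ t ≥ 217; k ≥ 0 ⇒ t ≤ 218. That's 2 values of t.

2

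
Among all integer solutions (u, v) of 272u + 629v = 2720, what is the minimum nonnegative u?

10

gcd(629, 272):
  629 = 2*272 + 85
  272 = 3*85 + 17
  85 = 5*17
so gcd(629, 272) = 17.
17 divides 2720, so solutions exist.
Back-substitute for Bézout coefficients:
  17 = 272 - 3*85
  ... = 272*(7) + 629*(-3)
Scale by 2720/17 = 160: (u₀, v₀) = (1120, -480).
General solution: u = 1120 + 37t, v = -480 - 16t for integer t.
u ≥ 0: smallest is 1120 mod 37 = 10 (at t = -30), with v = 0.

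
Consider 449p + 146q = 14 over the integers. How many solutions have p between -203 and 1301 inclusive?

gcd(449, 146) = 1.
By Bézout, 449·(-53) + 146·(163) = 1.
Particular solution: (134, -412).
General solution: p = 134 + 146t, q = -412 - 449t for integer t.
-203 ≤ 134 + 146t ≤ 1301 gives t ∈ [-2, 7], which is 10 values.

10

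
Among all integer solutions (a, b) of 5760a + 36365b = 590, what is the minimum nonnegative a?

gcd(36365, 5760):
  36365 = 6×5760 + 1805
  5760 = 3×1805 + 345
  1805 = 5×345 + 80
  345 = 4×80 + 25
  80 = 3×25 + 5
  25 = 5×5
so gcd(36365, 5760) = 5.
5 divides 590, so solutions exist.
Back-substitute for Bézout coefficients:
  5 = 80 - 3×25
  ... = 5760×(-1370) + 36365×(217)
Scale by 590/5 = 118: (a₀, b₀) = (-161660, 25606).
General solution: a = -161660 + 7273t, b = 25606 - 1152t for integer t.
a ≥ 0: smallest is -161660 mod 7273 = 5619 (at t = 23), with b = -890.

5619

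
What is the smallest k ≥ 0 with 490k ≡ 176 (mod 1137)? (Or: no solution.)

5

gcd(1137, 490) = 1  (1137 = 2·490 + 157, 490 = 3·157 + 19, 157 = 8·19 + 5, 19 = 3·5 + 4, 5 = 1·4 + 1, 4 = 4·1).
1 divides 176, so solutions exist.
Back-substituting, 490·(-239) + 1137·(103) = 1.
So 490·(-239) ≡ 1 (mod 1137); multiply by 176: k ≡ -42064 (mod 1137).
Smallest nonnegative: k = -42064 mod 1137 = 5.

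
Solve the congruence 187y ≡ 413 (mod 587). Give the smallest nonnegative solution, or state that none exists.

291

gcd(587, 187) = 1  (587 = 3×187 + 26, 187 = 7×26 + 5, 26 = 5×5 + 1, 5 = 5×1).
1 divides 413, so solutions exist.
Back-substituting, 187×(-113) + 587×(36) = 1.
So 187×(-113) ≡ 1 (mod 587); multiply by 413: y ≡ -46669 (mod 587).
Smallest nonnegative: y = -46669 mod 587 = 291.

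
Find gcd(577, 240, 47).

1

gcd(577, 240) = 1.
gcd(1, 47) = 1.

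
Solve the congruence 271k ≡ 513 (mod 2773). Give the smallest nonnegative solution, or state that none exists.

gcd(2773, 271):
  2773 = 10*271 + 63
  271 = 4*63 + 19
  63 = 3*19 + 6
  19 = 3*6 + 1
  6 = 6*1
so gcd(2773, 271) = 1.
1 divides 513, so solutions exist.
Back-substitute for Bézout coefficients:
  1 = 19 - 3*6
  ... = 271*(440) + 2773*(-43)
So 271*(440) ≡ 1 (mod 2773); multiply by 513: k ≡ 225720 (mod 2773).
Smallest nonnegative: k = 225720 mod 2773 = 1107.

1107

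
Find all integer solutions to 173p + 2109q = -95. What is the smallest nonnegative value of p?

1121

gcd(2109, 173):
  2109 = 12×173 + 33
  173 = 5×33 + 8
  33 = 4×8 + 1
  8 = 8×1
so gcd(2109, 173) = 1.
1 divides -95, so solutions exist.
Back-substitute for Bézout coefficients:
  1 = 33 - 4×8
  ... = 173×(-256) + 2109×(21)
Scale by -95/1 = -95: (p₀, q₀) = (24320, -1995).
General solution: p = 24320 + 2109t, q = -1995 - 173t for integer t.
p ≥ 0: smallest is 24320 mod 2109 = 1121 (at t = -11), with q = -92.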